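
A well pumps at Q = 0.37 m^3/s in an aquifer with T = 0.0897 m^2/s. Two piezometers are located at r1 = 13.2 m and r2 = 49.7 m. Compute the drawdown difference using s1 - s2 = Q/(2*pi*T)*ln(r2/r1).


Thiem equation: s1 - s2 = Q/(2*pi*T) * ln(r2/r1).
ln(r2/r1) = ln(49.7/13.2) = 1.3258.
Q/(2*pi*T) = 0.37 / (2*pi*0.0897) = 0.37 / 0.5636 = 0.6565.
s1 - s2 = 0.6565 * 1.3258 = 0.8704 m.

0.8704


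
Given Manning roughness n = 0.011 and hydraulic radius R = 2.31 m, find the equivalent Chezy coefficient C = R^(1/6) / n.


The Chezy coefficient relates to Manning's n through C = R^(1/6) / n.
R^(1/6) = 2.31^(1/6) = 1.149746.
C = 1.149746 / 0.011 = 104.52 m^(1/2)/s.

104.52


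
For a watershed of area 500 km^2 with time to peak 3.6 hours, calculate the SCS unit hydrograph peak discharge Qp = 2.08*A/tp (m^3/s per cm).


SCS formula: Qp = 2.08 * A / tp.
Qp = 2.08 * 500 / 3.6
   = 1040.0 / 3.6
   = 288.89 m^3/s per cm.

288.89


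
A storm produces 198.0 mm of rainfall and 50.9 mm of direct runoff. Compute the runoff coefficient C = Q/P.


The runoff coefficient C = runoff depth / rainfall depth.
C = 50.9 / 198.0
  = 0.2571.

0.2571


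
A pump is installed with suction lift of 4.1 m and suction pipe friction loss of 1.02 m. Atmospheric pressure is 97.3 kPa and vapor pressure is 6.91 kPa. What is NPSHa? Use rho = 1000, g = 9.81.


NPSHa = p_atm/(rho*g) - z_s - hf_s - p_vap/(rho*g).
p_atm/(rho*g) = 97.3*1000 / (1000*9.81) = 9.918 m.
p_vap/(rho*g) = 6.91*1000 / (1000*9.81) = 0.704 m.
NPSHa = 9.918 - 4.1 - 1.02 - 0.704
      = 4.09 m.

4.09


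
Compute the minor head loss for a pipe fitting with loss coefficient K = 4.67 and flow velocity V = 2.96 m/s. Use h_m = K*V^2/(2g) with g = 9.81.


Minor loss formula: h_m = K * V^2/(2g).
V^2 = 2.96^2 = 8.7616.
V^2/(2g) = 8.7616 / 19.62 = 0.4466 m.
h_m = 4.67 * 0.4466 = 2.0855 m.

2.0855


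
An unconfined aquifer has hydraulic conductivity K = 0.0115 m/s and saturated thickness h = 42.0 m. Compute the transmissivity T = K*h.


Transmissivity is defined as T = K * h.
T = 0.0115 * 42.0
  = 0.483 m^2/s.

0.483


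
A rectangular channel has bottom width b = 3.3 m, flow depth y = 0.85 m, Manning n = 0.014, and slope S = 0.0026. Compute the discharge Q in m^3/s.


For a rectangular channel, the cross-sectional area A = b * y = 3.3 * 0.85 = 2.8 m^2.
The wetted perimeter P = b + 2y = 3.3 + 2*0.85 = 5.0 m.
Hydraulic radius R = A/P = 2.8/5.0 = 0.561 m.
Velocity V = (1/n)*R^(2/3)*S^(1/2) = (1/0.014)*0.561^(2/3)*0.0026^(1/2) = 2.4774 m/s.
Discharge Q = A * V = 2.8 * 2.4774 = 6.949 m^3/s.

6.949


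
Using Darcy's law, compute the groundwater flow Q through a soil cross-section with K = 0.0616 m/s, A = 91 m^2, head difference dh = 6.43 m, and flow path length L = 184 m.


Darcy's law: Q = K * A * i, where i = dh/L.
Hydraulic gradient i = 6.43 / 184 = 0.034946.
Q = 0.0616 * 91 * 0.034946
  = 0.1959 m^3/s.

0.1959


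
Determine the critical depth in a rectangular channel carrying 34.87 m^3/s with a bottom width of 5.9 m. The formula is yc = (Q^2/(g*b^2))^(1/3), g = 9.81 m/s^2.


Using yc = (Q^2 / (g * b^2))^(1/3):
Q^2 = 34.87^2 = 1215.92.
g * b^2 = 9.81 * 5.9^2 = 9.81 * 34.81 = 341.49.
Q^2 / (g*b^2) = 1215.92 / 341.49 = 3.5606.
yc = 3.5606^(1/3) = 1.527 m.

1.527


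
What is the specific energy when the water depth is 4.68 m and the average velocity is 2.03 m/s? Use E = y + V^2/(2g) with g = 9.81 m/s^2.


Specific energy E = y + V^2/(2g).
Velocity head = V^2/(2g) = 2.03^2 / (2*9.81) = 4.1209 / 19.62 = 0.21 m.
E = 4.68 + 0.21 = 4.89 m.

4.89


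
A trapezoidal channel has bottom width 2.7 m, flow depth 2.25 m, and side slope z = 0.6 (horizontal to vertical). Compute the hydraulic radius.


For a trapezoidal section with side slope z:
A = (b + z*y)*y = (2.7 + 0.6*2.25)*2.25 = 9.112 m^2.
P = b + 2*y*sqrt(1 + z^2) = 2.7 + 2*2.25*sqrt(1 + 0.6^2) = 7.948 m.
R = A/P = 9.112 / 7.948 = 1.1465 m.

1.1465


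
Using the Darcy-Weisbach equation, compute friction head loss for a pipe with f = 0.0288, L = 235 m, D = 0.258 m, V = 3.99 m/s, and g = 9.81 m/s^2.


Darcy-Weisbach equation: h_f = f * (L/D) * V^2/(2g).
f * L/D = 0.0288 * 235/0.258 = 26.2326.
V^2/(2g) = 3.99^2 / (2*9.81) = 15.9201 / 19.62 = 0.8114 m.
h_f = 26.2326 * 0.8114 = 21.286 m.

21.286


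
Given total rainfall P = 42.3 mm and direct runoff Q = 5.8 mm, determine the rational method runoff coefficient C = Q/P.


The runoff coefficient C = runoff depth / rainfall depth.
C = 5.8 / 42.3
  = 0.1371.

0.1371


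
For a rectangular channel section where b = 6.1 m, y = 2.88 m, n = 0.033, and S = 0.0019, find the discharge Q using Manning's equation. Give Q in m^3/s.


For a rectangular channel, the cross-sectional area A = b * y = 6.1 * 2.88 = 17.57 m^2.
The wetted perimeter P = b + 2y = 6.1 + 2*2.88 = 11.86 m.
Hydraulic radius R = A/P = 17.57/11.86 = 1.4813 m.
Velocity V = (1/n)*R^(2/3)*S^(1/2) = (1/0.033)*1.4813^(2/3)*0.0019^(1/2) = 1.7164 m/s.
Discharge Q = A * V = 17.57 * 1.7164 = 30.154 m^3/s.

30.154


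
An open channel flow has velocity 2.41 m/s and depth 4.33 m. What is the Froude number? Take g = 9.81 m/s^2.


The Froude number is defined as Fr = V / sqrt(g*y).
g*y = 9.81 * 4.33 = 42.4773.
sqrt(g*y) = sqrt(42.4773) = 6.5175.
Fr = 2.41 / 6.5175 = 0.3698.

0.3698


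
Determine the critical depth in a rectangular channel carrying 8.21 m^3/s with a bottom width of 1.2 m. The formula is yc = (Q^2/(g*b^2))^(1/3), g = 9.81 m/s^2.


Using yc = (Q^2 / (g * b^2))^(1/3):
Q^2 = 8.21^2 = 67.4.
g * b^2 = 9.81 * 1.2^2 = 9.81 * 1.44 = 14.13.
Q^2 / (g*b^2) = 67.4 / 14.13 = 4.77.
yc = 4.77^(1/3) = 1.6835 m.

1.6835


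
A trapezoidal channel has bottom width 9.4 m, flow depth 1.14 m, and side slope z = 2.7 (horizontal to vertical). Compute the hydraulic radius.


For a trapezoidal section with side slope z:
A = (b + z*y)*y = (9.4 + 2.7*1.14)*1.14 = 14.225 m^2.
P = b + 2*y*sqrt(1 + z^2) = 9.4 + 2*1.14*sqrt(1 + 2.7^2) = 15.965 m.
R = A/P = 14.225 / 15.965 = 0.891 m.

0.891


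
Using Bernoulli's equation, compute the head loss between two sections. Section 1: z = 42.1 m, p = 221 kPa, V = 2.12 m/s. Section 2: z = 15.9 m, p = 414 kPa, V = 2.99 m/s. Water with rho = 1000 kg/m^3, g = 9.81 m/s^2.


Total head at each section: H = z + p/(rho*g) + V^2/(2g).
H1 = 42.1 + 221*1000/(1000*9.81) + 2.12^2/(2*9.81)
   = 42.1 + 22.528 + 0.2291
   = 64.857 m.
H2 = 15.9 + 414*1000/(1000*9.81) + 2.99^2/(2*9.81)
   = 15.9 + 42.202 + 0.4557
   = 58.557 m.
h_L = H1 - H2 = 64.857 - 58.557 = 6.3 m.

6.3


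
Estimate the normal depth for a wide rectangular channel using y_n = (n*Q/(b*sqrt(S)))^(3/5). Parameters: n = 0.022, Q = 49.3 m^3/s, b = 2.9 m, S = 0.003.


We use the wide-channel approximation y_n = (n*Q/(b*sqrt(S)))^(3/5).
sqrt(S) = sqrt(0.003) = 0.054772.
Numerator: n*Q = 0.022 * 49.3 = 1.0846.
Denominator: b*sqrt(S) = 2.9 * 0.054772 = 0.158839.
arg = 6.8283.
y_n = 6.8283^(3/5) = 3.1666 m.

3.1666


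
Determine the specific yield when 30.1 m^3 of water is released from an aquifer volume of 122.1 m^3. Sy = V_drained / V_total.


Specific yield Sy = Volume drained / Total volume.
Sy = 30.1 / 122.1
   = 0.2465.

0.2465


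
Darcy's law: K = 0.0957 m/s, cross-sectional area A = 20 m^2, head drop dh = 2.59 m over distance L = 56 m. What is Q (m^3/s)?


Darcy's law: Q = K * A * i, where i = dh/L.
Hydraulic gradient i = 2.59 / 56 = 0.04625.
Q = 0.0957 * 20 * 0.04625
  = 0.0885 m^3/s.

0.0885


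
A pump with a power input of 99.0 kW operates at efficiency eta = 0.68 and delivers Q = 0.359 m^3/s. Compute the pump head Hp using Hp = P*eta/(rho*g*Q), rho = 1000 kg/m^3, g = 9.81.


Pump head formula: Hp = P * eta / (rho * g * Q).
Numerator: P * eta = 99.0 * 1000 * 0.68 = 67320.0 W.
Denominator: rho * g * Q = 1000 * 9.81 * 0.359 = 3521.79.
Hp = 67320.0 / 3521.79 = 19.12 m.

19.12


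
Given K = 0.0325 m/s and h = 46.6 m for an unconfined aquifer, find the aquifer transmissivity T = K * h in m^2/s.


Transmissivity is defined as T = K * h.
T = 0.0325 * 46.6
  = 1.5145 m^2/s.

1.5145


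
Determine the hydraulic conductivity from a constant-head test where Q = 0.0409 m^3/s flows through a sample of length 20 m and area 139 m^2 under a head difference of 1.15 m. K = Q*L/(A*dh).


From K = Q*L / (A*dh):
Numerator: Q*L = 0.0409 * 20 = 0.818.
Denominator: A*dh = 139 * 1.15 = 159.85.
K = 0.818 / 159.85 = 0.005117 m/s.

0.005117


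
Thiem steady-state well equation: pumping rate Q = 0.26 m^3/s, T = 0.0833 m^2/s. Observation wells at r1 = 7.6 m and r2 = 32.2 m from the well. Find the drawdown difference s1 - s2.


Thiem equation: s1 - s2 = Q/(2*pi*T) * ln(r2/r1).
ln(r2/r1) = ln(32.2/7.6) = 1.4438.
Q/(2*pi*T) = 0.26 / (2*pi*0.0833) = 0.26 / 0.5234 = 0.4968.
s1 - s2 = 0.4968 * 1.4438 = 0.7172 m.

0.7172


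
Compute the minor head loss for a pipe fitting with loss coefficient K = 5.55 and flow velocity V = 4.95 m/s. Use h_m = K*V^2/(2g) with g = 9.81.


Minor loss formula: h_m = K * V^2/(2g).
V^2 = 4.95^2 = 24.5025.
V^2/(2g) = 24.5025 / 19.62 = 1.2489 m.
h_m = 5.55 * 1.2489 = 6.9311 m.

6.9311


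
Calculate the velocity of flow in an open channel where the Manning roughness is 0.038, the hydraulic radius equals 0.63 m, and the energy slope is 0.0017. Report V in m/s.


Manning's equation gives V = (1/n) * R^(2/3) * S^(1/2).
First, compute R^(2/3) = 0.63^(2/3) = 0.7349.
Next, S^(1/2) = 0.0017^(1/2) = 0.041231.
Then 1/n = 1/0.038 = 26.32.
V = 26.32 * 0.7349 * 0.041231 = 0.7974 m/s.

0.7974


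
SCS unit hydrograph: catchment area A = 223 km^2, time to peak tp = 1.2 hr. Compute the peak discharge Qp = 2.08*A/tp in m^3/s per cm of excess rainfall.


SCS formula: Qp = 2.08 * A / tp.
Qp = 2.08 * 223 / 1.2
   = 463.84 / 1.2
   = 386.53 m^3/s per cm.

386.53


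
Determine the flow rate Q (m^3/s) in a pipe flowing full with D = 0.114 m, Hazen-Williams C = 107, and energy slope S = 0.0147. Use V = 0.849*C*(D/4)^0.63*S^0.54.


For a full circular pipe, R = D/4 = 0.114/4 = 0.0285 m.
V = 0.849 * 107 * 0.0285^0.63 * 0.0147^0.54
  = 0.849 * 107 * 0.106305 * 0.102412
  = 0.989 m/s.
Pipe area A = pi*D^2/4 = pi*0.114^2/4 = 0.0102 m^2.
Q = A * V = 0.0102 * 0.989 = 0.0101 m^3/s.

0.0101


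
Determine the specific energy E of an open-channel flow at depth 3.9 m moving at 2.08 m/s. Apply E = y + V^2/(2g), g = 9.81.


Specific energy E = y + V^2/(2g).
Velocity head = V^2/(2g) = 2.08^2 / (2*9.81) = 4.3264 / 19.62 = 0.2205 m.
E = 3.9 + 0.2205 = 4.1205 m.

4.1205


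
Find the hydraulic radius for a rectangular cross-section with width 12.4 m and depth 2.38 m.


For a rectangular section:
Flow area A = b * y = 12.4 * 2.38 = 29.51 m^2.
Wetted perimeter P = b + 2y = 12.4 + 2*2.38 = 17.16 m.
Hydraulic radius R = A/P = 29.51 / 17.16 = 1.7198 m.

1.7198


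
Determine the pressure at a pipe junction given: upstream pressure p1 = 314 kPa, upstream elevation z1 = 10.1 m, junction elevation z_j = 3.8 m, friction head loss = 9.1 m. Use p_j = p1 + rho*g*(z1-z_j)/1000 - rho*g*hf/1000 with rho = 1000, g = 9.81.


Junction pressure: p_j = p1 + rho*g*(z1 - z_j)/1000 - rho*g*hf/1000.
Elevation term = 1000*9.81*(10.1 - 3.8)/1000 = 61.803 kPa.
Friction term = 1000*9.81*9.1/1000 = 89.271 kPa.
p_j = 314 + 61.803 - 89.271 = 286.53 kPa.

286.53


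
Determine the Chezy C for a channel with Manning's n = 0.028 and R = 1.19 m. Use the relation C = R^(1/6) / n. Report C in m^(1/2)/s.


The Chezy coefficient relates to Manning's n through C = R^(1/6) / n.
R^(1/6) = 1.19^(1/6) = 1.029417.
C = 1.029417 / 0.028 = 36.76 m^(1/2)/s.

36.76


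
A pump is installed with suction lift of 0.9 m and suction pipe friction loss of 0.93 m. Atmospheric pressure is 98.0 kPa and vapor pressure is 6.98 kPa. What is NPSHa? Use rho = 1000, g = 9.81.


NPSHa = p_atm/(rho*g) - z_s - hf_s - p_vap/(rho*g).
p_atm/(rho*g) = 98.0*1000 / (1000*9.81) = 9.99 m.
p_vap/(rho*g) = 6.98*1000 / (1000*9.81) = 0.712 m.
NPSHa = 9.99 - 0.9 - 0.93 - 0.712
      = 7.45 m.

7.45


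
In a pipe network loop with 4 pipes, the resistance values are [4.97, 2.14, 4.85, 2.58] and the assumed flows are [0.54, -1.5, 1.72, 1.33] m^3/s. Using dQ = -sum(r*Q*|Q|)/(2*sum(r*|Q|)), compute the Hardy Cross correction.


Numerator terms (r*Q*|Q|): 4.97*0.54*|0.54| = 1.4493; 2.14*-1.5*|-1.5| = -4.815; 4.85*1.72*|1.72| = 14.3482; 2.58*1.33*|1.33| = 4.5638.
Sum of numerator = 15.5463.
Denominator terms (r*|Q|): 4.97*|0.54| = 2.6838; 2.14*|-1.5| = 3.21; 4.85*|1.72| = 8.342; 2.58*|1.33| = 3.4314.
2 * sum of denominator = 2 * 17.6672 = 35.3344.
dQ = -15.5463 / 35.3344 = -0.44 m^3/s.

-0.44


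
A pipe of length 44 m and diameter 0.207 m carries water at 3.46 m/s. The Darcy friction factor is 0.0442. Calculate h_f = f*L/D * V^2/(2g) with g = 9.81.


Darcy-Weisbach equation: h_f = f * (L/D) * V^2/(2g).
f * L/D = 0.0442 * 44/0.207 = 9.3952.
V^2/(2g) = 3.46^2 / (2*9.81) = 11.9716 / 19.62 = 0.6102 m.
h_f = 9.3952 * 0.6102 = 5.733 m.

5.733


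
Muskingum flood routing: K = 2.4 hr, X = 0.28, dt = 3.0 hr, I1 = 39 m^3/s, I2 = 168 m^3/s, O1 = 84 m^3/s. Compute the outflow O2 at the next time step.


Muskingum coefficients:
denom = 2*K*(1-X) + dt = 2*2.4*(1-0.28) + 3.0 = 6.456.
C0 = (dt - 2*K*X)/denom = (3.0 - 2*2.4*0.28)/6.456 = 0.2565.
C1 = (dt + 2*K*X)/denom = (3.0 + 2*2.4*0.28)/6.456 = 0.6729.
C2 = (2*K*(1-X) - dt)/denom = 0.0706.
O2 = C0*I2 + C1*I1 + C2*O1
   = 0.2565*168 + 0.6729*39 + 0.0706*84
   = 75.27 m^3/s.

75.27


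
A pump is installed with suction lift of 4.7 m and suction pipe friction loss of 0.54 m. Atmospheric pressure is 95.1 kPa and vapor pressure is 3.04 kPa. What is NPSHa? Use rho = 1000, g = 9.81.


NPSHa = p_atm/(rho*g) - z_s - hf_s - p_vap/(rho*g).
p_atm/(rho*g) = 95.1*1000 / (1000*9.81) = 9.694 m.
p_vap/(rho*g) = 3.04*1000 / (1000*9.81) = 0.31 m.
NPSHa = 9.694 - 4.7 - 0.54 - 0.31
      = 4.14 m.

4.14


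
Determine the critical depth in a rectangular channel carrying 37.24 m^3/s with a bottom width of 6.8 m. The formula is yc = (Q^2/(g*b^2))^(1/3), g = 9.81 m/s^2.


Using yc = (Q^2 / (g * b^2))^(1/3):
Q^2 = 37.24^2 = 1386.82.
g * b^2 = 9.81 * 6.8^2 = 9.81 * 46.24 = 453.61.
Q^2 / (g*b^2) = 1386.82 / 453.61 = 3.0573.
yc = 3.0573^(1/3) = 1.4514 m.

1.4514


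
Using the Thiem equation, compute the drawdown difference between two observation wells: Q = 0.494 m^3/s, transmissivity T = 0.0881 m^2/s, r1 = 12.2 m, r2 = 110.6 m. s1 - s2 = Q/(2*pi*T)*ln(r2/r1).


Thiem equation: s1 - s2 = Q/(2*pi*T) * ln(r2/r1).
ln(r2/r1) = ln(110.6/12.2) = 2.2045.
Q/(2*pi*T) = 0.494 / (2*pi*0.0881) = 0.494 / 0.5535 = 0.8924.
s1 - s2 = 0.8924 * 2.2045 = 1.9673 m.

1.9673


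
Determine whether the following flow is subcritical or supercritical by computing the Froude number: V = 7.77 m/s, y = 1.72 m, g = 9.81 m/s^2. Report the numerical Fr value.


The Froude number is defined as Fr = V / sqrt(g*y).
g*y = 9.81 * 1.72 = 16.8732.
sqrt(g*y) = sqrt(16.8732) = 4.1077.
Fr = 7.77 / 4.1077 = 1.8916.
Since Fr > 1, the flow is supercritical.

1.8916


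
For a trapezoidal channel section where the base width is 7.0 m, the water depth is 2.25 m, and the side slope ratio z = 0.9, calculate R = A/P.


For a trapezoidal section with side slope z:
A = (b + z*y)*y = (7.0 + 0.9*2.25)*2.25 = 20.306 m^2.
P = b + 2*y*sqrt(1 + z^2) = 7.0 + 2*2.25*sqrt(1 + 0.9^2) = 13.054 m.
R = A/P = 20.306 / 13.054 = 1.5555 m.

1.5555


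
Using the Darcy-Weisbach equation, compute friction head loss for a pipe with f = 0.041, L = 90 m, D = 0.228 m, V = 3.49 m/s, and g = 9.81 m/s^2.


Darcy-Weisbach equation: h_f = f * (L/D) * V^2/(2g).
f * L/D = 0.041 * 90/0.228 = 16.1842.
V^2/(2g) = 3.49^2 / (2*9.81) = 12.1801 / 19.62 = 0.6208 m.
h_f = 16.1842 * 0.6208 = 10.047 m.

10.047


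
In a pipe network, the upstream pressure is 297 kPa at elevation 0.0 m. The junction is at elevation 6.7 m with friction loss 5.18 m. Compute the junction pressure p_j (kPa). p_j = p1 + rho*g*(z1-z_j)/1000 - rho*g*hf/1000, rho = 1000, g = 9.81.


Junction pressure: p_j = p1 + rho*g*(z1 - z_j)/1000 - rho*g*hf/1000.
Elevation term = 1000*9.81*(0.0 - 6.7)/1000 = -65.727 kPa.
Friction term = 1000*9.81*5.18/1000 = 50.816 kPa.
p_j = 297 + -65.727 - 50.816 = 180.46 kPa.

180.46


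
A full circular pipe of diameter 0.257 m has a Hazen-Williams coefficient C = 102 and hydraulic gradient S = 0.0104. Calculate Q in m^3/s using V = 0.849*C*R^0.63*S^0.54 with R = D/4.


For a full circular pipe, R = D/4 = 0.257/4 = 0.0643 m.
V = 0.849 * 102 * 0.0643^0.63 * 0.0104^0.54
  = 0.849 * 102 * 0.177403 * 0.084957
  = 1.3052 m/s.
Pipe area A = pi*D^2/4 = pi*0.257^2/4 = 0.0519 m^2.
Q = A * V = 0.0519 * 1.3052 = 0.0677 m^3/s.

0.0677


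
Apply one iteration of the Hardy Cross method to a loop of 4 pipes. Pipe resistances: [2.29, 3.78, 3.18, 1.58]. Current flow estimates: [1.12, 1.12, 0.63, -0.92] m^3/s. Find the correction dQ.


Numerator terms (r*Q*|Q|): 2.29*1.12*|1.12| = 2.8726; 3.78*1.12*|1.12| = 4.7416; 3.18*0.63*|0.63| = 1.2621; 1.58*-0.92*|-0.92| = -1.3373.
Sum of numerator = 7.539.
Denominator terms (r*|Q|): 2.29*|1.12| = 2.5648; 3.78*|1.12| = 4.2336; 3.18*|0.63| = 2.0034; 1.58*|-0.92| = 1.4536.
2 * sum of denominator = 2 * 10.2554 = 20.5108.
dQ = -7.539 / 20.5108 = -0.3676 m^3/s.

-0.3676


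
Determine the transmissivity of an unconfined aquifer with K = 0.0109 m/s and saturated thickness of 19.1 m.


Transmissivity is defined as T = K * h.
T = 0.0109 * 19.1
  = 0.2082 m^2/s.

0.2082


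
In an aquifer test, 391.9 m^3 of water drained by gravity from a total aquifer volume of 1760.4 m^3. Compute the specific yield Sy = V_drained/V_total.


Specific yield Sy = Volume drained / Total volume.
Sy = 391.9 / 1760.4
   = 0.2226.

0.2226


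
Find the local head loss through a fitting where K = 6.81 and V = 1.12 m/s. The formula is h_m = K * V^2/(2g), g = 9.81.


Minor loss formula: h_m = K * V^2/(2g).
V^2 = 1.12^2 = 1.2544.
V^2/(2g) = 1.2544 / 19.62 = 0.0639 m.
h_m = 6.81 * 0.0639 = 0.4354 m.

0.4354


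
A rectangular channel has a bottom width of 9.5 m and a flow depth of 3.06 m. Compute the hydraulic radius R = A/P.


For a rectangular section:
Flow area A = b * y = 9.5 * 3.06 = 29.07 m^2.
Wetted perimeter P = b + 2y = 9.5 + 2*3.06 = 15.62 m.
Hydraulic radius R = A/P = 29.07 / 15.62 = 1.8611 m.

1.8611


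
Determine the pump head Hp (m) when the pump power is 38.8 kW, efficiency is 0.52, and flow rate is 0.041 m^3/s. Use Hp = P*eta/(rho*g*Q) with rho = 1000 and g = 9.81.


Pump head formula: Hp = P * eta / (rho * g * Q).
Numerator: P * eta = 38.8 * 1000 * 0.52 = 20176.0 W.
Denominator: rho * g * Q = 1000 * 9.81 * 0.041 = 402.21.
Hp = 20176.0 / 402.21 = 50.16 m.

50.16


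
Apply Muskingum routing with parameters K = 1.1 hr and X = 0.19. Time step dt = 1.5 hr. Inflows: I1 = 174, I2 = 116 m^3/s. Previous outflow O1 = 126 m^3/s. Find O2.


Muskingum coefficients:
denom = 2*K*(1-X) + dt = 2*1.1*(1-0.19) + 1.5 = 3.282.
C0 = (dt - 2*K*X)/denom = (1.5 - 2*1.1*0.19)/3.282 = 0.3297.
C1 = (dt + 2*K*X)/denom = (1.5 + 2*1.1*0.19)/3.282 = 0.5844.
C2 = (2*K*(1-X) - dt)/denom = 0.0859.
O2 = C0*I2 + C1*I1 + C2*O1
   = 0.3297*116 + 0.5844*174 + 0.0859*126
   = 150.75 m^3/s.

150.75


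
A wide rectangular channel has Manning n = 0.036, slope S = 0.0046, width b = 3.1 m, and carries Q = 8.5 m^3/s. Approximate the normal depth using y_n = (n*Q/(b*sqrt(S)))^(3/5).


We use the wide-channel approximation y_n = (n*Q/(b*sqrt(S)))^(3/5).
sqrt(S) = sqrt(0.0046) = 0.067823.
Numerator: n*Q = 0.036 * 8.5 = 0.306.
Denominator: b*sqrt(S) = 3.1 * 0.067823 = 0.210251.
arg = 1.4554.
y_n = 1.4554^(3/5) = 1.2525 m.

1.2525


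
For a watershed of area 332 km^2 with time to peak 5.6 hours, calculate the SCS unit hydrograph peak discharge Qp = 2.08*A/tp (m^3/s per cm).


SCS formula: Qp = 2.08 * A / tp.
Qp = 2.08 * 332 / 5.6
   = 690.56 / 5.6
   = 123.31 m^3/s per cm.

123.31


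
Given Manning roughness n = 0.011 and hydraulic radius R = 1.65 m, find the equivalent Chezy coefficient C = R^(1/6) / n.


The Chezy coefficient relates to Manning's n through C = R^(1/6) / n.
R^(1/6) = 1.65^(1/6) = 1.087045.
C = 1.087045 / 0.011 = 98.82 m^(1/2)/s.

98.82


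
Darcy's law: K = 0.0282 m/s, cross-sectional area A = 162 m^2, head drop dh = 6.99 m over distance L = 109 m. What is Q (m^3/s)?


Darcy's law: Q = K * A * i, where i = dh/L.
Hydraulic gradient i = 6.99 / 109 = 0.064128.
Q = 0.0282 * 162 * 0.064128
  = 0.293 m^3/s.

0.293


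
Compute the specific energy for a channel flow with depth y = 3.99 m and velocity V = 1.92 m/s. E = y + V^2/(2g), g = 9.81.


Specific energy E = y + V^2/(2g).
Velocity head = V^2/(2g) = 1.92^2 / (2*9.81) = 3.6864 / 19.62 = 0.1879 m.
E = 3.99 + 0.1879 = 4.1779 m.

4.1779


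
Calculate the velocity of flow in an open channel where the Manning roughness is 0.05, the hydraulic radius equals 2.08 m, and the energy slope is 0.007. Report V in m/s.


Manning's equation gives V = (1/n) * R^(2/3) * S^(1/2).
First, compute R^(2/3) = 2.08^(2/3) = 1.6295.
Next, S^(1/2) = 0.007^(1/2) = 0.083666.
Then 1/n = 1/0.05 = 20.0.
V = 20.0 * 1.6295 * 0.083666 = 2.7266 m/s.

2.7266


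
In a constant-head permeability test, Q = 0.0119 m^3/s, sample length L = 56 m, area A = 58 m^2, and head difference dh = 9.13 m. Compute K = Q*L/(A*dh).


From K = Q*L / (A*dh):
Numerator: Q*L = 0.0119 * 56 = 0.6664.
Denominator: A*dh = 58 * 9.13 = 529.54.
K = 0.6664 / 529.54 = 0.001258 m/s.

0.001258


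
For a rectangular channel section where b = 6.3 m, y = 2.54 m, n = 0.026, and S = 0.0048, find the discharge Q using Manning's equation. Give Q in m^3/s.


For a rectangular channel, the cross-sectional area A = b * y = 6.3 * 2.54 = 16.0 m^2.
The wetted perimeter P = b + 2y = 6.3 + 2*2.54 = 11.38 m.
Hydraulic radius R = A/P = 16.0/11.38 = 1.4062 m.
Velocity V = (1/n)*R^(2/3)*S^(1/2) = (1/0.026)*1.4062^(2/3)*0.0048^(1/2) = 3.3445 m/s.
Discharge Q = A * V = 16.0 * 3.3445 = 53.519 m^3/s.

53.519


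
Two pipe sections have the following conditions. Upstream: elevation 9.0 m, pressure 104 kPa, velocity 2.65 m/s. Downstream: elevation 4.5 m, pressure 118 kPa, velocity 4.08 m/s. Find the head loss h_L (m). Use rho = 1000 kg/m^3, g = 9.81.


Total head at each section: H = z + p/(rho*g) + V^2/(2g).
H1 = 9.0 + 104*1000/(1000*9.81) + 2.65^2/(2*9.81)
   = 9.0 + 10.601 + 0.3579
   = 19.959 m.
H2 = 4.5 + 118*1000/(1000*9.81) + 4.08^2/(2*9.81)
   = 4.5 + 12.029 + 0.8484
   = 17.377 m.
h_L = H1 - H2 = 19.959 - 17.377 = 2.582 m.

2.582


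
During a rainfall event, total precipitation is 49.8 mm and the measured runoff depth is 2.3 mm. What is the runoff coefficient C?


The runoff coefficient C = runoff depth / rainfall depth.
C = 2.3 / 49.8
  = 0.0462.

0.0462


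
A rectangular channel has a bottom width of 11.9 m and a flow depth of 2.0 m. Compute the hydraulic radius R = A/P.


For a rectangular section:
Flow area A = b * y = 11.9 * 2.0 = 23.8 m^2.
Wetted perimeter P = b + 2y = 11.9 + 2*2.0 = 15.9 m.
Hydraulic radius R = A/P = 23.8 / 15.9 = 1.4969 m.

1.4969


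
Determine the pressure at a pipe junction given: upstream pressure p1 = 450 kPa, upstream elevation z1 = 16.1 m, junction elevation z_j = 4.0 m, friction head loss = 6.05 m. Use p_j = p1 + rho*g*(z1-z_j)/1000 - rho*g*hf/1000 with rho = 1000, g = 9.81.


Junction pressure: p_j = p1 + rho*g*(z1 - z_j)/1000 - rho*g*hf/1000.
Elevation term = 1000*9.81*(16.1 - 4.0)/1000 = 118.701 kPa.
Friction term = 1000*9.81*6.05/1000 = 59.35 kPa.
p_j = 450 + 118.701 - 59.35 = 509.35 kPa.

509.35


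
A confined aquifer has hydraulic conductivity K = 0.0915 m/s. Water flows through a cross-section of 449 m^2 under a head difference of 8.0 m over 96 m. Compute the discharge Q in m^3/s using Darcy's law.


Darcy's law: Q = K * A * i, where i = dh/L.
Hydraulic gradient i = 8.0 / 96 = 0.083333.
Q = 0.0915 * 449 * 0.083333
  = 3.4236 m^3/s.

3.4236


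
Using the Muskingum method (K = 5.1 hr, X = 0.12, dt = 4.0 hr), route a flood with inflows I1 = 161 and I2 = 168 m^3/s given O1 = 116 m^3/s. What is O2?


Muskingum coefficients:
denom = 2*K*(1-X) + dt = 2*5.1*(1-0.12) + 4.0 = 12.976.
C0 = (dt - 2*K*X)/denom = (4.0 - 2*5.1*0.12)/12.976 = 0.2139.
C1 = (dt + 2*K*X)/denom = (4.0 + 2*5.1*0.12)/12.976 = 0.4026.
C2 = (2*K*(1-X) - dt)/denom = 0.3835.
O2 = C0*I2 + C1*I1 + C2*O1
   = 0.2139*168 + 0.4026*161 + 0.3835*116
   = 145.24 m^3/s.

145.24


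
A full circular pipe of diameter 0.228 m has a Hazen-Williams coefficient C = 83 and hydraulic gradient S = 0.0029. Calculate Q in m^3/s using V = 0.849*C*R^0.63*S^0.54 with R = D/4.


For a full circular pipe, R = D/4 = 0.228/4 = 0.057 m.
V = 0.849 * 83 * 0.057^0.63 * 0.0029^0.54
  = 0.849 * 83 * 0.164513 * 0.042628
  = 0.4942 m/s.
Pipe area A = pi*D^2/4 = pi*0.228^2/4 = 0.0408 m^2.
Q = A * V = 0.0408 * 0.4942 = 0.0202 m^3/s.

0.0202


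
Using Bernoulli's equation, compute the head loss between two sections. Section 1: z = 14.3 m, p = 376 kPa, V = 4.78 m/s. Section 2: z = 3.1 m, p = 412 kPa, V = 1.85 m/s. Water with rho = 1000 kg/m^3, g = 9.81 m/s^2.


Total head at each section: H = z + p/(rho*g) + V^2/(2g).
H1 = 14.3 + 376*1000/(1000*9.81) + 4.78^2/(2*9.81)
   = 14.3 + 38.328 + 1.1645
   = 53.793 m.
H2 = 3.1 + 412*1000/(1000*9.81) + 1.85^2/(2*9.81)
   = 3.1 + 41.998 + 0.1744
   = 45.272 m.
h_L = H1 - H2 = 53.793 - 45.272 = 8.52 m.

8.52


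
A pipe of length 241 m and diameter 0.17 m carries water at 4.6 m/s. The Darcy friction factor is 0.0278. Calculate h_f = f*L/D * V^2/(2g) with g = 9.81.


Darcy-Weisbach equation: h_f = f * (L/D) * V^2/(2g).
f * L/D = 0.0278 * 241/0.17 = 39.4106.
V^2/(2g) = 4.6^2 / (2*9.81) = 21.16 / 19.62 = 1.0785 m.
h_f = 39.4106 * 1.0785 = 42.504 m.

42.504


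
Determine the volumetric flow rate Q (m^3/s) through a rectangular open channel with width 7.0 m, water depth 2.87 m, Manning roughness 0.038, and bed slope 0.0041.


For a rectangular channel, the cross-sectional area A = b * y = 7.0 * 2.87 = 20.09 m^2.
The wetted perimeter P = b + 2y = 7.0 + 2*2.87 = 12.74 m.
Hydraulic radius R = A/P = 20.09/12.74 = 1.5769 m.
Velocity V = (1/n)*R^(2/3)*S^(1/2) = (1/0.038)*1.5769^(2/3)*0.0041^(1/2) = 2.2829 m/s.
Discharge Q = A * V = 20.09 * 2.2829 = 45.863 m^3/s.

45.863


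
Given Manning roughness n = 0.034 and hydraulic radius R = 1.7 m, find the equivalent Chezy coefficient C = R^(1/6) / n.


The Chezy coefficient relates to Manning's n through C = R^(1/6) / n.
R^(1/6) = 1.7^(1/6) = 1.092467.
C = 1.092467 / 0.034 = 32.13 m^(1/2)/s.

32.13


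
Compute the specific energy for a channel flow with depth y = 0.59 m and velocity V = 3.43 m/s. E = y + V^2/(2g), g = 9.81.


Specific energy E = y + V^2/(2g).
Velocity head = V^2/(2g) = 3.43^2 / (2*9.81) = 11.7649 / 19.62 = 0.5996 m.
E = 0.59 + 0.5996 = 1.1896 m.

1.1896


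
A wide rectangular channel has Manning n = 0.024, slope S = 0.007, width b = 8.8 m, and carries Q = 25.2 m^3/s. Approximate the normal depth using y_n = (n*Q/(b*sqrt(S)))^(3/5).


We use the wide-channel approximation y_n = (n*Q/(b*sqrt(S)))^(3/5).
sqrt(S) = sqrt(0.007) = 0.083666.
Numerator: n*Q = 0.024 * 25.2 = 0.6048.
Denominator: b*sqrt(S) = 8.8 * 0.083666 = 0.736261.
arg = 0.8214.
y_n = 0.8214^(3/5) = 0.8887 m.

0.8887


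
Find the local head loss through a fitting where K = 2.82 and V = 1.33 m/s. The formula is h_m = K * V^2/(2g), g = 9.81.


Minor loss formula: h_m = K * V^2/(2g).
V^2 = 1.33^2 = 1.7689.
V^2/(2g) = 1.7689 / 19.62 = 0.0902 m.
h_m = 2.82 * 0.0902 = 0.2542 m.

0.2542


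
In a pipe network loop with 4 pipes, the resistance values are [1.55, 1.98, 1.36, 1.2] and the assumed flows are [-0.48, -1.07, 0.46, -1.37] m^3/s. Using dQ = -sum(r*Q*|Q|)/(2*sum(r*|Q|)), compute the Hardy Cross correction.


Numerator terms (r*Q*|Q|): 1.55*-0.48*|-0.48| = -0.3571; 1.98*-1.07*|-1.07| = -2.2669; 1.36*0.46*|0.46| = 0.2878; 1.2*-1.37*|-1.37| = -2.2523.
Sum of numerator = -4.5885.
Denominator terms (r*|Q|): 1.55*|-0.48| = 0.744; 1.98*|-1.07| = 2.1186; 1.36*|0.46| = 0.6256; 1.2*|-1.37| = 1.644.
2 * sum of denominator = 2 * 5.1322 = 10.2644.
dQ = --4.5885 / 10.2644 = 0.447 m^3/s.

0.447


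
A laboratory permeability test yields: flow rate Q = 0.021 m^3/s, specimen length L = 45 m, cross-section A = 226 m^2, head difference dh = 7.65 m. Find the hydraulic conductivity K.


From K = Q*L / (A*dh):
Numerator: Q*L = 0.021 * 45 = 0.945.
Denominator: A*dh = 226 * 7.65 = 1728.9.
K = 0.945 / 1728.9 = 0.000547 m/s.

0.000547


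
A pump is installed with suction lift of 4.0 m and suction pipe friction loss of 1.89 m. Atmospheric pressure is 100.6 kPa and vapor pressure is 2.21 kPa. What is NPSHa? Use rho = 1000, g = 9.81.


NPSHa = p_atm/(rho*g) - z_s - hf_s - p_vap/(rho*g).
p_atm/(rho*g) = 100.6*1000 / (1000*9.81) = 10.255 m.
p_vap/(rho*g) = 2.21*1000 / (1000*9.81) = 0.225 m.
NPSHa = 10.255 - 4.0 - 1.89 - 0.225
      = 4.14 m.

4.14


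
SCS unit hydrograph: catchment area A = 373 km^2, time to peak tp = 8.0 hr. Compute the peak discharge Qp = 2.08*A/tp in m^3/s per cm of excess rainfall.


SCS formula: Qp = 2.08 * A / tp.
Qp = 2.08 * 373 / 8.0
   = 775.84 / 8.0
   = 96.98 m^3/s per cm.

96.98


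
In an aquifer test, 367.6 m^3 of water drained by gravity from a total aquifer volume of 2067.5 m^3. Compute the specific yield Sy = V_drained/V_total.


Specific yield Sy = Volume drained / Total volume.
Sy = 367.6 / 2067.5
   = 0.1778.

0.1778


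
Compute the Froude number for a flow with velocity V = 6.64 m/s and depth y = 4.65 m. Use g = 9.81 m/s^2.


The Froude number is defined as Fr = V / sqrt(g*y).
g*y = 9.81 * 4.65 = 45.6165.
sqrt(g*y) = sqrt(45.6165) = 6.754.
Fr = 6.64 / 6.754 = 0.9831.

0.9831


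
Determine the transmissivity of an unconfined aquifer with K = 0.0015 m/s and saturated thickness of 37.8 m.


Transmissivity is defined as T = K * h.
T = 0.0015 * 37.8
  = 0.0567 m^2/s.

0.0567


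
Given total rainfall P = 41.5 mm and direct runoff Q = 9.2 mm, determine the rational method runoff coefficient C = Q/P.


The runoff coefficient C = runoff depth / rainfall depth.
C = 9.2 / 41.5
  = 0.2217.

0.2217


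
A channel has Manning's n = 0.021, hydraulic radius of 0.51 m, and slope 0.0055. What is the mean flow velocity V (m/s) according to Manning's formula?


Manning's equation gives V = (1/n) * R^(2/3) * S^(1/2).
First, compute R^(2/3) = 0.51^(2/3) = 0.6383.
Next, S^(1/2) = 0.0055^(1/2) = 0.074162.
Then 1/n = 1/0.021 = 47.62.
V = 47.62 * 0.6383 * 0.074162 = 2.2543 m/s.

2.2543


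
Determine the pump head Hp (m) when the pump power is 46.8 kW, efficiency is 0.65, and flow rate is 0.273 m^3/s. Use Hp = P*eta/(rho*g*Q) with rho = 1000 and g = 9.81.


Pump head formula: Hp = P * eta / (rho * g * Q).
Numerator: P * eta = 46.8 * 1000 * 0.65 = 30420.0 W.
Denominator: rho * g * Q = 1000 * 9.81 * 0.273 = 2678.13.
Hp = 30420.0 / 2678.13 = 11.36 m.

11.36


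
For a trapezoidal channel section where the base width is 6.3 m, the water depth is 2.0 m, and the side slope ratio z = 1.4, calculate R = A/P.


For a trapezoidal section with side slope z:
A = (b + z*y)*y = (6.3 + 1.4*2.0)*2.0 = 18.2 m^2.
P = b + 2*y*sqrt(1 + z^2) = 6.3 + 2*2.0*sqrt(1 + 1.4^2) = 13.182 m.
R = A/P = 18.2 / 13.182 = 1.3807 m.

1.3807


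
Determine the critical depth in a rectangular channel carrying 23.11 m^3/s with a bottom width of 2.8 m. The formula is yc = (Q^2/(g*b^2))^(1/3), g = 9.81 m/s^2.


Using yc = (Q^2 / (g * b^2))^(1/3):
Q^2 = 23.11^2 = 534.07.
g * b^2 = 9.81 * 2.8^2 = 9.81 * 7.84 = 76.91.
Q^2 / (g*b^2) = 534.07 / 76.91 = 6.9441.
yc = 6.9441^(1/3) = 1.9078 m.

1.9078


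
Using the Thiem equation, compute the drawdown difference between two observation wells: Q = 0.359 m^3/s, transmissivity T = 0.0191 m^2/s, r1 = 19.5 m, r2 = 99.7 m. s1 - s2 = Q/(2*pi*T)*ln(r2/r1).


Thiem equation: s1 - s2 = Q/(2*pi*T) * ln(r2/r1).
ln(r2/r1) = ln(99.7/19.5) = 1.6318.
Q/(2*pi*T) = 0.359 / (2*pi*0.0191) = 0.359 / 0.12 = 2.9914.
s1 - s2 = 2.9914 * 1.6318 = 4.8813 m.

4.8813


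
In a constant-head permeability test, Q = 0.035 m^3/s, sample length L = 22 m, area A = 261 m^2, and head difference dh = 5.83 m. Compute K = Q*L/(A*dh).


From K = Q*L / (A*dh):
Numerator: Q*L = 0.035 * 22 = 0.77.
Denominator: A*dh = 261 * 5.83 = 1521.63.
K = 0.77 / 1521.63 = 0.000506 m/s.

0.000506


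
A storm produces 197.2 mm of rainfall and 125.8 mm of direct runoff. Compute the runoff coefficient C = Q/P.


The runoff coefficient C = runoff depth / rainfall depth.
C = 125.8 / 197.2
  = 0.6379.

0.6379


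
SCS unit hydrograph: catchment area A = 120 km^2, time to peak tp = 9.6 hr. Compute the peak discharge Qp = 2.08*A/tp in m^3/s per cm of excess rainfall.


SCS formula: Qp = 2.08 * A / tp.
Qp = 2.08 * 120 / 9.6
   = 249.6 / 9.6
   = 26.0 m^3/s per cm.

26.0


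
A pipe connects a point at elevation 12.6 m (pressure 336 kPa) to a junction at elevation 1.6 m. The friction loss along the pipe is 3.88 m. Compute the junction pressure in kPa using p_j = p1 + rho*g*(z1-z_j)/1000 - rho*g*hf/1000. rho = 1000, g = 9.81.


Junction pressure: p_j = p1 + rho*g*(z1 - z_j)/1000 - rho*g*hf/1000.
Elevation term = 1000*9.81*(12.6 - 1.6)/1000 = 107.91 kPa.
Friction term = 1000*9.81*3.88/1000 = 38.063 kPa.
p_j = 336 + 107.91 - 38.063 = 405.85 kPa.

405.85


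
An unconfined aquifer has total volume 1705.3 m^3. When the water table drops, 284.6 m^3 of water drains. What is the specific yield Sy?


Specific yield Sy = Volume drained / Total volume.
Sy = 284.6 / 1705.3
   = 0.1669.

0.1669


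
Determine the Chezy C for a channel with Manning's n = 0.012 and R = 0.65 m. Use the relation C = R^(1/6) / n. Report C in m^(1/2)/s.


The Chezy coefficient relates to Manning's n through C = R^(1/6) / n.
R^(1/6) = 0.65^(1/6) = 0.93072.
C = 0.93072 / 0.012 = 77.56 m^(1/2)/s.

77.56


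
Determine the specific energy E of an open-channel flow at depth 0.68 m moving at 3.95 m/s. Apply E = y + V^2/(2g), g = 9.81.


Specific energy E = y + V^2/(2g).
Velocity head = V^2/(2g) = 3.95^2 / (2*9.81) = 15.6025 / 19.62 = 0.7952 m.
E = 0.68 + 0.7952 = 1.4752 m.

1.4752


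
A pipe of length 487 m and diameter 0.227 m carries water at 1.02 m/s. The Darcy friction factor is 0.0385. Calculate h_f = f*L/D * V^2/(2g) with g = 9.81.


Darcy-Weisbach equation: h_f = f * (L/D) * V^2/(2g).
f * L/D = 0.0385 * 487/0.227 = 82.5969.
V^2/(2g) = 1.02^2 / (2*9.81) = 1.0404 / 19.62 = 0.053 m.
h_f = 82.5969 * 0.053 = 4.38 m.

4.38


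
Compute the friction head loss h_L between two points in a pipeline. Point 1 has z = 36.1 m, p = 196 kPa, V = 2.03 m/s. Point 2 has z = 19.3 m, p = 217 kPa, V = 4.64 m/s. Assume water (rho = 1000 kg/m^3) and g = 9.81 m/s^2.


Total head at each section: H = z + p/(rho*g) + V^2/(2g).
H1 = 36.1 + 196*1000/(1000*9.81) + 2.03^2/(2*9.81)
   = 36.1 + 19.98 + 0.21
   = 56.29 m.
H2 = 19.3 + 217*1000/(1000*9.81) + 4.64^2/(2*9.81)
   = 19.3 + 22.12 + 1.0973
   = 42.518 m.
h_L = H1 - H2 = 56.29 - 42.518 = 13.772 m.

13.772


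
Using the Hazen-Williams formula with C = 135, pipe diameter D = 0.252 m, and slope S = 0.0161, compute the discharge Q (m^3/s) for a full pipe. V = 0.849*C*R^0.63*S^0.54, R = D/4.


For a full circular pipe, R = D/4 = 0.252/4 = 0.063 m.
V = 0.849 * 135 * 0.063^0.63 * 0.0161^0.54
  = 0.849 * 135 * 0.17522 * 0.107569
  = 2.1603 m/s.
Pipe area A = pi*D^2/4 = pi*0.252^2/4 = 0.0499 m^2.
Q = A * V = 0.0499 * 2.1603 = 0.1077 m^3/s.

0.1077


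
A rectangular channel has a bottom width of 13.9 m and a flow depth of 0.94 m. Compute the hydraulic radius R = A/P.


For a rectangular section:
Flow area A = b * y = 13.9 * 0.94 = 13.07 m^2.
Wetted perimeter P = b + 2y = 13.9 + 2*0.94 = 15.78 m.
Hydraulic radius R = A/P = 13.07 / 15.78 = 0.828 m.

0.828


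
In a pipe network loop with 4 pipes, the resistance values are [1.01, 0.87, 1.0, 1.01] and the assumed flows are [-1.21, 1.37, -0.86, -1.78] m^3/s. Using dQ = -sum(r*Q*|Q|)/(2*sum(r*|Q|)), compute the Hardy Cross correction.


Numerator terms (r*Q*|Q|): 1.01*-1.21*|-1.21| = -1.4787; 0.87*1.37*|1.37| = 1.6329; 1.0*-0.86*|-0.86| = -0.7396; 1.01*-1.78*|-1.78| = -3.2001.
Sum of numerator = -3.7855.
Denominator terms (r*|Q|): 1.01*|-1.21| = 1.2221; 0.87*|1.37| = 1.1919; 1.0*|-0.86| = 0.86; 1.01*|-1.78| = 1.7978.
2 * sum of denominator = 2 * 5.0718 = 10.1436.
dQ = --3.7855 / 10.1436 = 0.3732 m^3/s.

0.3732


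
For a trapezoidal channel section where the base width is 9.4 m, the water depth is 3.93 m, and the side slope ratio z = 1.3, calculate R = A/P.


For a trapezoidal section with side slope z:
A = (b + z*y)*y = (9.4 + 1.3*3.93)*3.93 = 57.02 m^2.
P = b + 2*y*sqrt(1 + z^2) = 9.4 + 2*3.93*sqrt(1 + 1.3^2) = 22.291 m.
R = A/P = 57.02 / 22.291 = 2.558 m.

2.558


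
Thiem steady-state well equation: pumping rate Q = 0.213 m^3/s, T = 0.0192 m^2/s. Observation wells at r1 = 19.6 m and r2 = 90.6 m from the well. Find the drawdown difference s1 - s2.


Thiem equation: s1 - s2 = Q/(2*pi*T) * ln(r2/r1).
ln(r2/r1) = ln(90.6/19.6) = 1.5309.
Q/(2*pi*T) = 0.213 / (2*pi*0.0192) = 0.213 / 0.1206 = 1.7656.
s1 - s2 = 1.7656 * 1.5309 = 2.703 m.

2.703


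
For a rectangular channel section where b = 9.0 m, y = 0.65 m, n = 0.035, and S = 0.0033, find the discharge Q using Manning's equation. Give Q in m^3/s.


For a rectangular channel, the cross-sectional area A = b * y = 9.0 * 0.65 = 5.85 m^2.
The wetted perimeter P = b + 2y = 9.0 + 2*0.65 = 10.3 m.
Hydraulic radius R = A/P = 5.85/10.3 = 0.568 m.
Velocity V = (1/n)*R^(2/3)*S^(1/2) = (1/0.035)*0.568^(2/3)*0.0033^(1/2) = 1.1256 m/s.
Discharge Q = A * V = 5.85 * 1.1256 = 6.585 m^3/s.

6.585


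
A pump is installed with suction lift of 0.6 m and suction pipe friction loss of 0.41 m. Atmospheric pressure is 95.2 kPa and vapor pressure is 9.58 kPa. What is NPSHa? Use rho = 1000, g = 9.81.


NPSHa = p_atm/(rho*g) - z_s - hf_s - p_vap/(rho*g).
p_atm/(rho*g) = 95.2*1000 / (1000*9.81) = 9.704 m.
p_vap/(rho*g) = 9.58*1000 / (1000*9.81) = 0.977 m.
NPSHa = 9.704 - 0.6 - 0.41 - 0.977
      = 7.72 m.

7.72


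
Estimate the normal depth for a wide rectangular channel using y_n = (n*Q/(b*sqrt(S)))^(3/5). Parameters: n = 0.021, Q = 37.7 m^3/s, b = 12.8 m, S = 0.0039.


We use the wide-channel approximation y_n = (n*Q/(b*sqrt(S)))^(3/5).
sqrt(S) = sqrt(0.0039) = 0.06245.
Numerator: n*Q = 0.021 * 37.7 = 0.7917.
Denominator: b*sqrt(S) = 12.8 * 0.06245 = 0.79936.
arg = 0.9904.
y_n = 0.9904^(3/5) = 0.9942 m.

0.9942


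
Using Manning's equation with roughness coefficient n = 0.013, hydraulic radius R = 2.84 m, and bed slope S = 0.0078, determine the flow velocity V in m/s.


Manning's equation gives V = (1/n) * R^(2/3) * S^(1/2).
First, compute R^(2/3) = 2.84^(2/3) = 2.0055.
Next, S^(1/2) = 0.0078^(1/2) = 0.088318.
Then 1/n = 1/0.013 = 76.92.
V = 76.92 * 2.0055 * 0.088318 = 13.6244 m/s.

13.6244


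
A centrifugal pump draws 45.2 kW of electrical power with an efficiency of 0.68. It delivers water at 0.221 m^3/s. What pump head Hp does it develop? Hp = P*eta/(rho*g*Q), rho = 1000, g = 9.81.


Pump head formula: Hp = P * eta / (rho * g * Q).
Numerator: P * eta = 45.2 * 1000 * 0.68 = 30736.0 W.
Denominator: rho * g * Q = 1000 * 9.81 * 0.221 = 2168.01.
Hp = 30736.0 / 2168.01 = 14.18 m.

14.18


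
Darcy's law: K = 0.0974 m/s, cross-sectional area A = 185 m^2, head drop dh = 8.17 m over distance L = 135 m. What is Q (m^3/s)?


Darcy's law: Q = K * A * i, where i = dh/L.
Hydraulic gradient i = 8.17 / 135 = 0.060519.
Q = 0.0974 * 185 * 0.060519
  = 1.0905 m^3/s.

1.0905


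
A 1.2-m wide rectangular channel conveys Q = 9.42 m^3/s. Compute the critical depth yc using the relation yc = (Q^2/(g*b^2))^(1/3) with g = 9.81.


Using yc = (Q^2 / (g * b^2))^(1/3):
Q^2 = 9.42^2 = 88.74.
g * b^2 = 9.81 * 1.2^2 = 9.81 * 1.44 = 14.13.
Q^2 / (g*b^2) = 88.74 / 14.13 = 6.2803.
yc = 6.2803^(1/3) = 1.8451 m.

1.8451


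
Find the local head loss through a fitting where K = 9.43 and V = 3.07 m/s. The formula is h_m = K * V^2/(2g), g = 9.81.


Minor loss formula: h_m = K * V^2/(2g).
V^2 = 3.07^2 = 9.4249.
V^2/(2g) = 9.4249 / 19.62 = 0.4804 m.
h_m = 9.43 * 0.4804 = 4.5299 m.

4.5299
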